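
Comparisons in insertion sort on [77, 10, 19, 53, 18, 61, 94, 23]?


Algorithm: insertion sort
Input: [77, 10, 19, 53, 18, 61, 94, 23]
Sorted: [10, 18, 19, 23, 53, 61, 77, 94]

17


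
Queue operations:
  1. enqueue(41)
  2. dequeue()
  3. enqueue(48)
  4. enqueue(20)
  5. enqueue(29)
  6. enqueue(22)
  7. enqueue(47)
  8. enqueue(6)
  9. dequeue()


enqueue(41) -> [41]
dequeue()->41, []
enqueue(48) -> [48]
enqueue(20) -> [48, 20]
enqueue(29) -> [48, 20, 29]
enqueue(22) -> [48, 20, 29, 22]
enqueue(47) -> [48, 20, 29, 22, 47]
enqueue(6) -> [48, 20, 29, 22, 47, 6]
dequeue()->48, [20, 29, 22, 47, 6]

Final queue: [20, 29, 22, 47, 6]


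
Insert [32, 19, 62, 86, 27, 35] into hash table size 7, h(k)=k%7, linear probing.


Insert 32: h=4 -> slot 4
Insert 19: h=5 -> slot 5
Insert 62: h=6 -> slot 6
Insert 86: h=2 -> slot 2
Insert 27: h=6, 1 probes -> slot 0
Insert 35: h=0, 1 probes -> slot 1

Table: [27, 35, 86, None, 32, 19, 62]


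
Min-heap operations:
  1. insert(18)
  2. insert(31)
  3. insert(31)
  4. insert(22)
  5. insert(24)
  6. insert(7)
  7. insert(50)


insert(18) -> [18]
insert(31) -> [18, 31]
insert(31) -> [18, 31, 31]
insert(22) -> [18, 22, 31, 31]
insert(24) -> [18, 22, 31, 31, 24]
insert(7) -> [7, 22, 18, 31, 24, 31]
insert(50) -> [7, 22, 18, 31, 24, 31, 50]

Final heap: [7, 22, 18, 31, 24, 31, 50]


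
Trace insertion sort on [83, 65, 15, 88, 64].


Initial: [83, 65, 15, 88, 64]
Insert 65: [65, 83, 15, 88, 64]
Insert 15: [15, 65, 83, 88, 64]
Insert 88: [15, 65, 83, 88, 64]
Insert 64: [15, 64, 65, 83, 88]

Sorted: [15, 64, 65, 83, 88]


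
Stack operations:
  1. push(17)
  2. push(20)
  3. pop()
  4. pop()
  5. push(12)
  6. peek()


push(17) -> [17]
push(20) -> [17, 20]
pop()->20, [17]
pop()->17, []
push(12) -> [12]
peek()->12

Final stack: [12]


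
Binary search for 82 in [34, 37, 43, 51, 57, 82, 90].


Step 1: lo=0, hi=6, mid=3, val=51
Step 2: lo=4, hi=6, mid=5, val=82

Found at index 5


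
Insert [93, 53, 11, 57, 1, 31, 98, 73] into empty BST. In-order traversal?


Insert 93: root
Insert 53: L from 93
Insert 11: L from 93 -> L from 53
Insert 57: L from 93 -> R from 53
Insert 1: L from 93 -> L from 53 -> L from 11
Insert 31: L from 93 -> L from 53 -> R from 11
Insert 98: R from 93
Insert 73: L from 93 -> R from 53 -> R from 57

In-order: [1, 11, 31, 53, 57, 73, 93, 98]


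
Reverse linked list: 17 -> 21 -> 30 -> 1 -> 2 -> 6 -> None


Step 1: curr=17, set curr.next=prev(None) | reversed so far: 17
Step 2: curr=21, set curr.next=prev(17) | reversed so far: 21 -> 17
Step 3: curr=30, set curr.next=prev(21) | reversed so far: 30 -> 21 -> 17
Step 4: curr=1, set curr.next=prev(30) | reversed so far: 1 -> 30 -> 21 -> 17
Step 5: curr=2, set curr.next=prev(1) | reversed so far: 2 -> 1 -> 30 -> 21 -> 17
Step 6: curr=6, set curr.next=prev(2) | reversed so far: 6 -> 2 -> 1 -> 30 -> 21 -> 17

6 -> 2 -> 1 -> 30 -> 21 -> 17 -> None


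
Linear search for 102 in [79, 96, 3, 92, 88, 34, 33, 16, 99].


i=0: 79!=102
i=1: 96!=102
i=2: 3!=102
i=3: 92!=102
i=4: 88!=102
i=5: 34!=102
i=6: 33!=102
i=7: 16!=102
i=8: 99!=102

Not found, 9 comps


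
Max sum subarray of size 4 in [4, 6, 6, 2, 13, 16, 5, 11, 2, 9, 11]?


[0:4]: 18
[1:5]: 27
[2:6]: 37
[3:7]: 36
[4:8]: 45
[5:9]: 34
[6:10]: 27
[7:11]: 33

Max: 45 at [4:8]


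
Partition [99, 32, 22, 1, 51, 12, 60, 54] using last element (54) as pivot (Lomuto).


Pivot: 54
  32 <= 54: swap -> [32, 99, 22, 1, 51, 12, 60, 54]
  22 <= 54: swap -> [32, 22, 99, 1, 51, 12, 60, 54]
  1 <= 54: swap -> [32, 22, 1, 99, 51, 12, 60, 54]
  51 <= 54: swap -> [32, 22, 1, 51, 99, 12, 60, 54]
  12 <= 54: swap -> [32, 22, 1, 51, 12, 99, 60, 54]
Place pivot at 5: [32, 22, 1, 51, 12, 54, 60, 99]

Partitioned: [32, 22, 1, 51, 12, 54, 60, 99]


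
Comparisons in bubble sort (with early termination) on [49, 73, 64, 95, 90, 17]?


Algorithm: bubble sort (with early termination)
Input: [49, 73, 64, 95, 90, 17]
Sorted: [17, 49, 64, 73, 90, 95]

15


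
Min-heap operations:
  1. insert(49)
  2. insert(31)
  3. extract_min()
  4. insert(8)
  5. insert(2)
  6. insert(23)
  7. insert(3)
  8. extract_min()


insert(49) -> [49]
insert(31) -> [31, 49]
extract_min()->31, [49]
insert(8) -> [8, 49]
insert(2) -> [2, 49, 8]
insert(23) -> [2, 23, 8, 49]
insert(3) -> [2, 3, 8, 49, 23]
extract_min()->2, [3, 23, 8, 49]

Final heap: [3, 23, 8, 49]


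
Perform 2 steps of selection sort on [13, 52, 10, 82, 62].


Initial: [13, 52, 10, 82, 62]
Step 1: min=10 at 2
  Swap: [10, 52, 13, 82, 62]
Step 2: min=13 at 2
  Swap: [10, 13, 52, 82, 62]

After 2 steps: [10, 13, 52, 82, 62]


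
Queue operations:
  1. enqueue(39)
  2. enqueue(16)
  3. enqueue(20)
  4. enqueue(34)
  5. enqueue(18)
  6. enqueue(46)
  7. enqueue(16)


enqueue(39) -> [39]
enqueue(16) -> [39, 16]
enqueue(20) -> [39, 16, 20]
enqueue(34) -> [39, 16, 20, 34]
enqueue(18) -> [39, 16, 20, 34, 18]
enqueue(46) -> [39, 16, 20, 34, 18, 46]
enqueue(16) -> [39, 16, 20, 34, 18, 46, 16]

Final queue: [39, 16, 20, 34, 18, 46, 16]


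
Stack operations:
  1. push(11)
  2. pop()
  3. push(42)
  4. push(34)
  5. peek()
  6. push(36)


push(11) -> [11]
pop()->11, []
push(42) -> [42]
push(34) -> [42, 34]
peek()->34
push(36) -> [42, 34, 36]

Final stack: [42, 34, 36]


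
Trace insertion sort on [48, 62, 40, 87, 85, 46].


Initial: [48, 62, 40, 87, 85, 46]
Insert 62: [48, 62, 40, 87, 85, 46]
Insert 40: [40, 48, 62, 87, 85, 46]
Insert 87: [40, 48, 62, 87, 85, 46]
Insert 85: [40, 48, 62, 85, 87, 46]
Insert 46: [40, 46, 48, 62, 85, 87]

Sorted: [40, 46, 48, 62, 85, 87]


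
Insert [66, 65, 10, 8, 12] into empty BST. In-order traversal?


Insert 66: root
Insert 65: L from 66
Insert 10: L from 66 -> L from 65
Insert 8: L from 66 -> L from 65 -> L from 10
Insert 12: L from 66 -> L from 65 -> R from 10

In-order: [8, 10, 12, 65, 66]


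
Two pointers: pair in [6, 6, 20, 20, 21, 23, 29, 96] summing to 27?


lo=0(6)+hi=7(96)=102
lo=0(6)+hi=6(29)=35
lo=0(6)+hi=5(23)=29
lo=0(6)+hi=4(21)=27

Yes: 6+21=27


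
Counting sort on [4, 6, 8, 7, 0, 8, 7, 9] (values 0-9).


Input: [4, 6, 8, 7, 0, 8, 7, 9]
Counts: [1, 0, 0, 0, 1, 0, 1, 2, 2, 1]

Sorted: [0, 4, 6, 7, 7, 8, 8, 9]


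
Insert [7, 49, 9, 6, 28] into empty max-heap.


Insert 7: [7]
Insert 49: [49, 7]
Insert 9: [49, 7, 9]
Insert 6: [49, 7, 9, 6]
Insert 28: [49, 28, 9, 6, 7]

Final heap: [49, 28, 9, 6, 7]


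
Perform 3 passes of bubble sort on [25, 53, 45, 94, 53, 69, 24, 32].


Initial: [25, 53, 45, 94, 53, 69, 24, 32]
Pass 1: [25, 45, 53, 53, 69, 24, 32, 94] (5 swaps)
Pass 2: [25, 45, 53, 53, 24, 32, 69, 94] (2 swaps)
Pass 3: [25, 45, 53, 24, 32, 53, 69, 94] (2 swaps)

After 3 passes: [25, 45, 53, 24, 32, 53, 69, 94]


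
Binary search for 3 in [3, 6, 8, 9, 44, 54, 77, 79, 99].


Step 1: lo=0, hi=8, mid=4, val=44
Step 2: lo=0, hi=3, mid=1, val=6
Step 3: lo=0, hi=0, mid=0, val=3

Found at index 0


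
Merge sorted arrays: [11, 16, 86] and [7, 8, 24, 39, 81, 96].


Take 7 from B
Take 8 from B
Take 11 from A
Take 16 from A
Take 24 from B
Take 39 from B
Take 81 from B
Take 86 from A

Merged: [7, 8, 11, 16, 24, 39, 81, 86, 96]


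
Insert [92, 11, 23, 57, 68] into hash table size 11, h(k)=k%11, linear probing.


Insert 92: h=4 -> slot 4
Insert 11: h=0 -> slot 0
Insert 23: h=1 -> slot 1
Insert 57: h=2 -> slot 2
Insert 68: h=2, 1 probes -> slot 3

Table: [11, 23, 57, 68, 92, None, None, None, None, None, None]


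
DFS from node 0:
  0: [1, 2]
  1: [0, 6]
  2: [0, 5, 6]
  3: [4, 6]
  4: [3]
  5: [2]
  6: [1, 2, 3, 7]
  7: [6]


Visit 0, push [2, 1]
Visit 1, push [6]
Visit 6, push [7, 3, 2]
Visit 2, push [5]
Visit 5, push []
Visit 3, push [4]
Visit 4, push []
Visit 7, push []

DFS order: [0, 1, 6, 2, 5, 3, 4, 7]


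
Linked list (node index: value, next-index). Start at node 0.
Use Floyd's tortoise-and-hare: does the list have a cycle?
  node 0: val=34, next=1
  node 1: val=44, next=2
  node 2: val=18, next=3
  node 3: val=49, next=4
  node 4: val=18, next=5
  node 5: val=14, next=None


Floyd's tortoise (slow, +1) and hare (fast, +2):
  init: slow=0, fast=0
  step 1: slow=1, fast=2
  step 2: slow=2, fast=4
  step 3: fast 4->5->None, no cycle

Cycle: no


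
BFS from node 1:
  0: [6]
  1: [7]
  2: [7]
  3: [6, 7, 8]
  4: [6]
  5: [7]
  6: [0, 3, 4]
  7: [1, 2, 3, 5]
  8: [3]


Visit 1, enqueue [7]
Visit 7, enqueue [2, 3, 5]
Visit 2, enqueue []
Visit 3, enqueue [6, 8]
Visit 5, enqueue []
Visit 6, enqueue [0, 4]
Visit 8, enqueue []
Visit 0, enqueue []
Visit 4, enqueue []

BFS order: [1, 7, 2, 3, 5, 6, 8, 0, 4]


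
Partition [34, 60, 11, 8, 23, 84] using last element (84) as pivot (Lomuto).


Pivot: 84
  34 <= 84: advance i (no swap)
  60 <= 84: advance i (no swap)
  11 <= 84: advance i (no swap)
  8 <= 84: advance i (no swap)
  23 <= 84: advance i (no swap)
Place pivot at 5: [34, 60, 11, 8, 23, 84]

Partitioned: [34, 60, 11, 8, 23, 84]


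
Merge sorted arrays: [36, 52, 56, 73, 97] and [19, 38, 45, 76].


Take 19 from B
Take 36 from A
Take 38 from B
Take 45 from B
Take 52 from A
Take 56 from A
Take 73 from A
Take 76 from B

Merged: [19, 36, 38, 45, 52, 56, 73, 76, 97]


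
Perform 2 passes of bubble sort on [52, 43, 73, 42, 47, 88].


Initial: [52, 43, 73, 42, 47, 88]
Pass 1: [43, 52, 42, 47, 73, 88] (3 swaps)
Pass 2: [43, 42, 47, 52, 73, 88] (2 swaps)

After 2 passes: [43, 42, 47, 52, 73, 88]


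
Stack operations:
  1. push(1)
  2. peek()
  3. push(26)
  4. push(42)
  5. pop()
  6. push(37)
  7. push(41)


push(1) -> [1]
peek()->1
push(26) -> [1, 26]
push(42) -> [1, 26, 42]
pop()->42, [1, 26]
push(37) -> [1, 26, 37]
push(41) -> [1, 26, 37, 41]

Final stack: [1, 26, 37, 41]


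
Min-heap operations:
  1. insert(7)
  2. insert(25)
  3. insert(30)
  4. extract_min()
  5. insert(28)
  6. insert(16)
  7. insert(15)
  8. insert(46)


insert(7) -> [7]
insert(25) -> [7, 25]
insert(30) -> [7, 25, 30]
extract_min()->7, [25, 30]
insert(28) -> [25, 30, 28]
insert(16) -> [16, 25, 28, 30]
insert(15) -> [15, 16, 28, 30, 25]
insert(46) -> [15, 16, 28, 30, 25, 46]

Final heap: [15, 16, 28, 30, 25, 46]


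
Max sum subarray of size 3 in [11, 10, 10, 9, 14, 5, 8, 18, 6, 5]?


[0:3]: 31
[1:4]: 29
[2:5]: 33
[3:6]: 28
[4:7]: 27
[5:8]: 31
[6:9]: 32
[7:10]: 29

Max: 33 at [2:5]


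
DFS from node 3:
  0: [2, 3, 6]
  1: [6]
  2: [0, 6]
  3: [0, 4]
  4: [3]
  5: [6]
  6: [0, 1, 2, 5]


Visit 3, push [4, 0]
Visit 0, push [6, 2]
Visit 2, push [6]
Visit 6, push [5, 1]
Visit 1, push []
Visit 5, push []
Visit 4, push []

DFS order: [3, 0, 2, 6, 1, 5, 4]


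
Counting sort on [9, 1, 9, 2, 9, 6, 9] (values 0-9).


Input: [9, 1, 9, 2, 9, 6, 9]
Counts: [0, 1, 1, 0, 0, 0, 1, 0, 0, 4]

Sorted: [1, 2, 6, 9, 9, 9, 9]


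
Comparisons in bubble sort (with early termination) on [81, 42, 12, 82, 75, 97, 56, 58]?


Algorithm: bubble sort (with early termination)
Input: [81, 42, 12, 82, 75, 97, 56, 58]
Sorted: [12, 42, 56, 58, 75, 81, 82, 97]

25


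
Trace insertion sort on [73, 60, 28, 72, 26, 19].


Initial: [73, 60, 28, 72, 26, 19]
Insert 60: [60, 73, 28, 72, 26, 19]
Insert 28: [28, 60, 73, 72, 26, 19]
Insert 72: [28, 60, 72, 73, 26, 19]
Insert 26: [26, 28, 60, 72, 73, 19]
Insert 19: [19, 26, 28, 60, 72, 73]

Sorted: [19, 26, 28, 60, 72, 73]


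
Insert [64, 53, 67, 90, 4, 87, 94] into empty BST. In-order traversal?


Insert 64: root
Insert 53: L from 64
Insert 67: R from 64
Insert 90: R from 64 -> R from 67
Insert 4: L from 64 -> L from 53
Insert 87: R from 64 -> R from 67 -> L from 90
Insert 94: R from 64 -> R from 67 -> R from 90

In-order: [4, 53, 64, 67, 87, 90, 94]


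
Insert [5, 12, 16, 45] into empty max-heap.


Insert 5: [5]
Insert 12: [12, 5]
Insert 16: [16, 5, 12]
Insert 45: [45, 16, 12, 5]

Final heap: [45, 16, 12, 5]


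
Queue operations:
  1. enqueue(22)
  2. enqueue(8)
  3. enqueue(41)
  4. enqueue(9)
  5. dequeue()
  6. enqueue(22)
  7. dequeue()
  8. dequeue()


enqueue(22) -> [22]
enqueue(8) -> [22, 8]
enqueue(41) -> [22, 8, 41]
enqueue(9) -> [22, 8, 41, 9]
dequeue()->22, [8, 41, 9]
enqueue(22) -> [8, 41, 9, 22]
dequeue()->8, [41, 9, 22]
dequeue()->41, [9, 22]

Final queue: [9, 22]


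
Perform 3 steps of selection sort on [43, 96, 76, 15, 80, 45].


Initial: [43, 96, 76, 15, 80, 45]
Step 1: min=15 at 3
  Swap: [15, 96, 76, 43, 80, 45]
Step 2: min=43 at 3
  Swap: [15, 43, 76, 96, 80, 45]
Step 3: min=45 at 5
  Swap: [15, 43, 45, 96, 80, 76]

After 3 steps: [15, 43, 45, 96, 80, 76]


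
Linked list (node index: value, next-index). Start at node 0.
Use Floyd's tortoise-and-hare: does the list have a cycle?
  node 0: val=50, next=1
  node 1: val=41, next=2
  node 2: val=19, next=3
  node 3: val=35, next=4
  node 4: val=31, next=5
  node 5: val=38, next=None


Floyd's tortoise (slow, +1) and hare (fast, +2):
  init: slow=0, fast=0
  step 1: slow=1, fast=2
  step 2: slow=2, fast=4
  step 3: fast 4->5->None, no cycle

Cycle: no


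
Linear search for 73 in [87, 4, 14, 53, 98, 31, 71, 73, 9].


i=0: 87!=73
i=1: 4!=73
i=2: 14!=73
i=3: 53!=73
i=4: 98!=73
i=5: 31!=73
i=6: 71!=73
i=7: 73==73 found!

Found at 7, 8 comps


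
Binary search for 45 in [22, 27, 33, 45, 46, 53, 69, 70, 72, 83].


Step 1: lo=0, hi=9, mid=4, val=46
Step 2: lo=0, hi=3, mid=1, val=27
Step 3: lo=2, hi=3, mid=2, val=33
Step 4: lo=3, hi=3, mid=3, val=45

Found at index 3


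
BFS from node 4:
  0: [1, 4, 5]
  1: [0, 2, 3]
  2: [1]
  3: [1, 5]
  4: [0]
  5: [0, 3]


Visit 4, enqueue [0]
Visit 0, enqueue [1, 5]
Visit 1, enqueue [2, 3]
Visit 5, enqueue []
Visit 2, enqueue []
Visit 3, enqueue []

BFS order: [4, 0, 1, 5, 2, 3]


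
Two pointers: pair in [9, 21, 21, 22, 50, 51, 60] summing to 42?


lo=0(9)+hi=6(60)=69
lo=0(9)+hi=5(51)=60
lo=0(9)+hi=4(50)=59
lo=0(9)+hi=3(22)=31
lo=1(21)+hi=3(22)=43
lo=1(21)+hi=2(21)=42

Yes: 21+21=42


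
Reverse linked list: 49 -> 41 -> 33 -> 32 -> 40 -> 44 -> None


Step 1: curr=49, set curr.next=prev(None) | reversed so far: 49
Step 2: curr=41, set curr.next=prev(49) | reversed so far: 41 -> 49
Step 3: curr=33, set curr.next=prev(41) | reversed so far: 33 -> 41 -> 49
Step 4: curr=32, set curr.next=prev(33) | reversed so far: 32 -> 33 -> 41 -> 49
Step 5: curr=40, set curr.next=prev(32) | reversed so far: 40 -> 32 -> 33 -> 41 -> 49
Step 6: curr=44, set curr.next=prev(40) | reversed so far: 44 -> 40 -> 32 -> 33 -> 41 -> 49

44 -> 40 -> 32 -> 33 -> 41 -> 49 -> None


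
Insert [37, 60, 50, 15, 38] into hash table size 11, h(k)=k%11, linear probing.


Insert 37: h=4 -> slot 4
Insert 60: h=5 -> slot 5
Insert 50: h=6 -> slot 6
Insert 15: h=4, 3 probes -> slot 7
Insert 38: h=5, 3 probes -> slot 8

Table: [None, None, None, None, 37, 60, 50, 15, 38, None, None]


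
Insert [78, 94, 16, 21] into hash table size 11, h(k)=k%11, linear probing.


Insert 78: h=1 -> slot 1
Insert 94: h=6 -> slot 6
Insert 16: h=5 -> slot 5
Insert 21: h=10 -> slot 10

Table: [None, 78, None, None, None, 16, 94, None, None, None, 21]


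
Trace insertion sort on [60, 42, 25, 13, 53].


Initial: [60, 42, 25, 13, 53]
Insert 42: [42, 60, 25, 13, 53]
Insert 25: [25, 42, 60, 13, 53]
Insert 13: [13, 25, 42, 60, 53]
Insert 53: [13, 25, 42, 53, 60]

Sorted: [13, 25, 42, 53, 60]


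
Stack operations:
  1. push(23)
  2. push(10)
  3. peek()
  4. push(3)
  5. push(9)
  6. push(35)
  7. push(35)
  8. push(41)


push(23) -> [23]
push(10) -> [23, 10]
peek()->10
push(3) -> [23, 10, 3]
push(9) -> [23, 10, 3, 9]
push(35) -> [23, 10, 3, 9, 35]
push(35) -> [23, 10, 3, 9, 35, 35]
push(41) -> [23, 10, 3, 9, 35, 35, 41]

Final stack: [23, 10, 3, 9, 35, 35, 41]


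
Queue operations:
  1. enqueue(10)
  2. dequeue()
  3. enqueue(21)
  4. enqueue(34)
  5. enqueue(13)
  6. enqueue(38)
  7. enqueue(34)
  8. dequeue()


enqueue(10) -> [10]
dequeue()->10, []
enqueue(21) -> [21]
enqueue(34) -> [21, 34]
enqueue(13) -> [21, 34, 13]
enqueue(38) -> [21, 34, 13, 38]
enqueue(34) -> [21, 34, 13, 38, 34]
dequeue()->21, [34, 13, 38, 34]

Final queue: [34, 13, 38, 34]


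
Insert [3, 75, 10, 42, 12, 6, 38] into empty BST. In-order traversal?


Insert 3: root
Insert 75: R from 3
Insert 10: R from 3 -> L from 75
Insert 42: R from 3 -> L from 75 -> R from 10
Insert 12: R from 3 -> L from 75 -> R from 10 -> L from 42
Insert 6: R from 3 -> L from 75 -> L from 10
Insert 38: R from 3 -> L from 75 -> R from 10 -> L from 42 -> R from 12

In-order: [3, 6, 10, 12, 38, 42, 75]


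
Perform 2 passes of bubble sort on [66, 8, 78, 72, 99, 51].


Initial: [66, 8, 78, 72, 99, 51]
Pass 1: [8, 66, 72, 78, 51, 99] (3 swaps)
Pass 2: [8, 66, 72, 51, 78, 99] (1 swaps)

After 2 passes: [8, 66, 72, 51, 78, 99]


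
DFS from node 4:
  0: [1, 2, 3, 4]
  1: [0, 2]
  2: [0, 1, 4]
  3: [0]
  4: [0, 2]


Visit 4, push [2, 0]
Visit 0, push [3, 2, 1]
Visit 1, push [2]
Visit 2, push []
Visit 3, push []

DFS order: [4, 0, 1, 2, 3]


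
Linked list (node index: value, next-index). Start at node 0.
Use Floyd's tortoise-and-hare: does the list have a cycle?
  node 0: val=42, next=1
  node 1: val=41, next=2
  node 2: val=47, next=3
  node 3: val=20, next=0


Floyd's tortoise (slow, +1) and hare (fast, +2):
  init: slow=0, fast=0
  step 1: slow=1, fast=2
  step 2: slow=2, fast=0
  step 3: slow=3, fast=2
  step 4: slow=0, fast=0
  slow == fast at node 0: cycle detected

Cycle: yes


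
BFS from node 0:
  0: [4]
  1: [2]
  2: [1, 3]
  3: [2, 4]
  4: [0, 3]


Visit 0, enqueue [4]
Visit 4, enqueue [3]
Visit 3, enqueue [2]
Visit 2, enqueue [1]
Visit 1, enqueue []

BFS order: [0, 4, 3, 2, 1]


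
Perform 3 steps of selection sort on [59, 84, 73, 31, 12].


Initial: [59, 84, 73, 31, 12]
Step 1: min=12 at 4
  Swap: [12, 84, 73, 31, 59]
Step 2: min=31 at 3
  Swap: [12, 31, 73, 84, 59]
Step 3: min=59 at 4
  Swap: [12, 31, 59, 84, 73]

After 3 steps: [12, 31, 59, 84, 73]


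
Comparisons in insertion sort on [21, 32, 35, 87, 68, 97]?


Algorithm: insertion sort
Input: [21, 32, 35, 87, 68, 97]
Sorted: [21, 32, 35, 68, 87, 97]

6


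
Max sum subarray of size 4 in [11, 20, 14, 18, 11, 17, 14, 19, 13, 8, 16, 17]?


[0:4]: 63
[1:5]: 63
[2:6]: 60
[3:7]: 60
[4:8]: 61
[5:9]: 63
[6:10]: 54
[7:11]: 56
[8:12]: 54

Max: 63 at [0:4]


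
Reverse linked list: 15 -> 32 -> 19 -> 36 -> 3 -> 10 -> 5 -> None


Step 1: curr=15, set curr.next=prev(None) | reversed so far: 15
Step 2: curr=32, set curr.next=prev(15) | reversed so far: 32 -> 15
Step 3: curr=19, set curr.next=prev(32) | reversed so far: 19 -> 32 -> 15
Step 4: curr=36, set curr.next=prev(19) | reversed so far: 36 -> 19 -> 32 -> 15
Step 5: curr=3, set curr.next=prev(36) | reversed so far: 3 -> 36 -> 19 -> 32 -> 15
Step 6: curr=10, set curr.next=prev(3) | reversed so far: 10 -> 3 -> 36 -> 19 -> 32 -> 15
Step 7: curr=5, set curr.next=prev(10) | reversed so far: 5 -> 10 -> 3 -> 36 -> 19 -> 32 -> 15

5 -> 10 -> 3 -> 36 -> 19 -> 32 -> 15 -> None


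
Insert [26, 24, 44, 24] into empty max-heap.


Insert 26: [26]
Insert 24: [26, 24]
Insert 44: [44, 24, 26]
Insert 24: [44, 24, 26, 24]

Final heap: [44, 24, 26, 24]


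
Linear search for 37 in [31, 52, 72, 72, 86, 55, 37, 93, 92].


i=0: 31!=37
i=1: 52!=37
i=2: 72!=37
i=3: 72!=37
i=4: 86!=37
i=5: 55!=37
i=6: 37==37 found!

Found at 6, 7 comps


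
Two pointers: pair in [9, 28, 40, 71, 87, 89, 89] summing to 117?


lo=0(9)+hi=6(89)=98
lo=1(28)+hi=6(89)=117

Yes: 28+89=117


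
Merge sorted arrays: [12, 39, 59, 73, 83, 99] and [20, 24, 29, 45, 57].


Take 12 from A
Take 20 from B
Take 24 from B
Take 29 from B
Take 39 from A
Take 45 from B
Take 57 from B

Merged: [12, 20, 24, 29, 39, 45, 57, 59, 73, 83, 99]


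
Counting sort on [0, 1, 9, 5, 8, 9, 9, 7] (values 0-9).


Input: [0, 1, 9, 5, 8, 9, 9, 7]
Counts: [1, 1, 0, 0, 0, 1, 0, 1, 1, 3]

Sorted: [0, 1, 5, 7, 8, 9, 9, 9]


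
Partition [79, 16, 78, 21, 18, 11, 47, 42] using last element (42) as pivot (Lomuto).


Pivot: 42
  16 <= 42: swap -> [16, 79, 78, 21, 18, 11, 47, 42]
  21 <= 42: swap -> [16, 21, 78, 79, 18, 11, 47, 42]
  18 <= 42: swap -> [16, 21, 18, 79, 78, 11, 47, 42]
  11 <= 42: swap -> [16, 21, 18, 11, 78, 79, 47, 42]
Place pivot at 4: [16, 21, 18, 11, 42, 79, 47, 78]

Partitioned: [16, 21, 18, 11, 42, 79, 47, 78]


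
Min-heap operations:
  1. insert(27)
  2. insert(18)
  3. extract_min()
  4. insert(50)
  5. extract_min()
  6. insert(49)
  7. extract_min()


insert(27) -> [27]
insert(18) -> [18, 27]
extract_min()->18, [27]
insert(50) -> [27, 50]
extract_min()->27, [50]
insert(49) -> [49, 50]
extract_min()->49, [50]

Final heap: [50]


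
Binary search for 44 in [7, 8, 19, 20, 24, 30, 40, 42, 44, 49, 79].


Step 1: lo=0, hi=10, mid=5, val=30
Step 2: lo=6, hi=10, mid=8, val=44

Found at index 8


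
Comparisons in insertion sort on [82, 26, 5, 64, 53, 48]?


Algorithm: insertion sort
Input: [82, 26, 5, 64, 53, 48]
Sorted: [5, 26, 48, 53, 64, 82]

12


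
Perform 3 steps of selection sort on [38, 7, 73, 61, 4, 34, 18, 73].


Initial: [38, 7, 73, 61, 4, 34, 18, 73]
Step 1: min=4 at 4
  Swap: [4, 7, 73, 61, 38, 34, 18, 73]
Step 2: min=7 at 1
  Swap: [4, 7, 73, 61, 38, 34, 18, 73]
Step 3: min=18 at 6
  Swap: [4, 7, 18, 61, 38, 34, 73, 73]

After 3 steps: [4, 7, 18, 61, 38, 34, 73, 73]


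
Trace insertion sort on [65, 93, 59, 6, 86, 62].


Initial: [65, 93, 59, 6, 86, 62]
Insert 93: [65, 93, 59, 6, 86, 62]
Insert 59: [59, 65, 93, 6, 86, 62]
Insert 6: [6, 59, 65, 93, 86, 62]
Insert 86: [6, 59, 65, 86, 93, 62]
Insert 62: [6, 59, 62, 65, 86, 93]

Sorted: [6, 59, 62, 65, 86, 93]


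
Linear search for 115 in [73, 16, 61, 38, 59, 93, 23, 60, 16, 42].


i=0: 73!=115
i=1: 16!=115
i=2: 61!=115
i=3: 38!=115
i=4: 59!=115
i=5: 93!=115
i=6: 23!=115
i=7: 60!=115
i=8: 16!=115
i=9: 42!=115

Not found, 10 comps


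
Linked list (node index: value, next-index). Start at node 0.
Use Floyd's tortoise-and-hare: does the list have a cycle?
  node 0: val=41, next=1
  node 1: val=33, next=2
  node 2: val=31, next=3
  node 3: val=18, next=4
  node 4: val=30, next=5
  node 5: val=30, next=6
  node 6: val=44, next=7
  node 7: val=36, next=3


Floyd's tortoise (slow, +1) and hare (fast, +2):
  init: slow=0, fast=0
  step 1: slow=1, fast=2
  step 2: slow=2, fast=4
  step 3: slow=3, fast=6
  step 4: slow=4, fast=3
  step 5: slow=5, fast=5
  slow == fast at node 5: cycle detected

Cycle: yes


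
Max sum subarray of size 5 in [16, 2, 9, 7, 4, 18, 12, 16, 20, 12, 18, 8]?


[0:5]: 38
[1:6]: 40
[2:7]: 50
[3:8]: 57
[4:9]: 70
[5:10]: 78
[6:11]: 78
[7:12]: 74

Max: 78 at [5:10]


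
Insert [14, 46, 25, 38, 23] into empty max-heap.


Insert 14: [14]
Insert 46: [46, 14]
Insert 25: [46, 14, 25]
Insert 38: [46, 38, 25, 14]
Insert 23: [46, 38, 25, 14, 23]

Final heap: [46, 38, 25, 14, 23]


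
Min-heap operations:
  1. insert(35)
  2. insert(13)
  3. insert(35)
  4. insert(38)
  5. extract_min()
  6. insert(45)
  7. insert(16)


insert(35) -> [35]
insert(13) -> [13, 35]
insert(35) -> [13, 35, 35]
insert(38) -> [13, 35, 35, 38]
extract_min()->13, [35, 35, 38]
insert(45) -> [35, 35, 38, 45]
insert(16) -> [16, 35, 38, 45, 35]

Final heap: [16, 35, 38, 45, 35]


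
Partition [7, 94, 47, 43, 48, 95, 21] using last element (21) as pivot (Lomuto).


Pivot: 21
  7 <= 21: advance i (no swap)
Place pivot at 1: [7, 21, 47, 43, 48, 95, 94]

Partitioned: [7, 21, 47, 43, 48, 95, 94]


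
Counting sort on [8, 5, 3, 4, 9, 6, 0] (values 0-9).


Input: [8, 5, 3, 4, 9, 6, 0]
Counts: [1, 0, 0, 1, 1, 1, 1, 0, 1, 1]

Sorted: [0, 3, 4, 5, 6, 8, 9]


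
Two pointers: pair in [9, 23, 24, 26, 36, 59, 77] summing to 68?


lo=0(9)+hi=6(77)=86
lo=0(9)+hi=5(59)=68

Yes: 9+59=68


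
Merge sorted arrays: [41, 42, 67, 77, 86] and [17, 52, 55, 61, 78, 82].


Take 17 from B
Take 41 from A
Take 42 from A
Take 52 from B
Take 55 from B
Take 61 from B
Take 67 from A
Take 77 from A
Take 78 from B
Take 82 from B

Merged: [17, 41, 42, 52, 55, 61, 67, 77, 78, 82, 86]


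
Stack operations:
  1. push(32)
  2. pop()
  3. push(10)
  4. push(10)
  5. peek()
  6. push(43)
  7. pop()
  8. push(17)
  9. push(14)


push(32) -> [32]
pop()->32, []
push(10) -> [10]
push(10) -> [10, 10]
peek()->10
push(43) -> [10, 10, 43]
pop()->43, [10, 10]
push(17) -> [10, 10, 17]
push(14) -> [10, 10, 17, 14]

Final stack: [10, 10, 17, 14]


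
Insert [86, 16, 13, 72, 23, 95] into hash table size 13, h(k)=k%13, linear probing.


Insert 86: h=8 -> slot 8
Insert 16: h=3 -> slot 3
Insert 13: h=0 -> slot 0
Insert 72: h=7 -> slot 7
Insert 23: h=10 -> slot 10
Insert 95: h=4 -> slot 4

Table: [13, None, None, 16, 95, None, None, 72, 86, None, 23, None, None]


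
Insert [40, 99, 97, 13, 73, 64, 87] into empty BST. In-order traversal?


Insert 40: root
Insert 99: R from 40
Insert 97: R from 40 -> L from 99
Insert 13: L from 40
Insert 73: R from 40 -> L from 99 -> L from 97
Insert 64: R from 40 -> L from 99 -> L from 97 -> L from 73
Insert 87: R from 40 -> L from 99 -> L from 97 -> R from 73

In-order: [13, 40, 64, 73, 87, 97, 99]


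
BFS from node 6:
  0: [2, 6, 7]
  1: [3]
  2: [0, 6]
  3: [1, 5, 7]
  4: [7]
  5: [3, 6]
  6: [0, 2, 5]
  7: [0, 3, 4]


Visit 6, enqueue [0, 2, 5]
Visit 0, enqueue [7]
Visit 2, enqueue []
Visit 5, enqueue [3]
Visit 7, enqueue [4]
Visit 3, enqueue [1]
Visit 4, enqueue []
Visit 1, enqueue []

BFS order: [6, 0, 2, 5, 7, 3, 4, 1]


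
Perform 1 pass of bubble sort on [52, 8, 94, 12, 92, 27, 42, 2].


Initial: [52, 8, 94, 12, 92, 27, 42, 2]
Pass 1: [8, 52, 12, 92, 27, 42, 2, 94] (6 swaps)

After 1 pass: [8, 52, 12, 92, 27, 42, 2, 94]


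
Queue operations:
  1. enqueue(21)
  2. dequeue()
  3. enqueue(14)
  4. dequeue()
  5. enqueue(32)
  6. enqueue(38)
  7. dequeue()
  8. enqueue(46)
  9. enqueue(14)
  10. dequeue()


enqueue(21) -> [21]
dequeue()->21, []
enqueue(14) -> [14]
dequeue()->14, []
enqueue(32) -> [32]
enqueue(38) -> [32, 38]
dequeue()->32, [38]
enqueue(46) -> [38, 46]
enqueue(14) -> [38, 46, 14]
dequeue()->38, [46, 14]

Final queue: [46, 14]


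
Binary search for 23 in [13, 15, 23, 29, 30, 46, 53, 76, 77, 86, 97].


Step 1: lo=0, hi=10, mid=5, val=46
Step 2: lo=0, hi=4, mid=2, val=23

Found at index 2


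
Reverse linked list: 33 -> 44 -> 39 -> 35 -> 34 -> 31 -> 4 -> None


Step 1: curr=33, set curr.next=prev(None) | reversed so far: 33
Step 2: curr=44, set curr.next=prev(33) | reversed so far: 44 -> 33
Step 3: curr=39, set curr.next=prev(44) | reversed so far: 39 -> 44 -> 33
Step 4: curr=35, set curr.next=prev(39) | reversed so far: 35 -> 39 -> 44 -> 33
Step 5: curr=34, set curr.next=prev(35) | reversed so far: 34 -> 35 -> 39 -> 44 -> 33
Step 6: curr=31, set curr.next=prev(34) | reversed so far: 31 -> 34 -> 35 -> 39 -> 44 -> 33
Step 7: curr=4, set curr.next=prev(31) | reversed so far: 4 -> 31 -> 34 -> 35 -> 39 -> 44 -> 33

4 -> 31 -> 34 -> 35 -> 39 -> 44 -> 33 -> None


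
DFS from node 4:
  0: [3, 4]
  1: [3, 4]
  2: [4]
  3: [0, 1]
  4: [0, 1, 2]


Visit 4, push [2, 1, 0]
Visit 0, push [3]
Visit 3, push [1]
Visit 1, push []
Visit 2, push []

DFS order: [4, 0, 3, 1, 2]


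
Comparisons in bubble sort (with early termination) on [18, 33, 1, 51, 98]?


Algorithm: bubble sort (with early termination)
Input: [18, 33, 1, 51, 98]
Sorted: [1, 18, 33, 51, 98]

9


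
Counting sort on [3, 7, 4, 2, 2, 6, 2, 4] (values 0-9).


Input: [3, 7, 4, 2, 2, 6, 2, 4]
Counts: [0, 0, 3, 1, 2, 0, 1, 1, 0, 0]

Sorted: [2, 2, 2, 3, 4, 4, 6, 7]


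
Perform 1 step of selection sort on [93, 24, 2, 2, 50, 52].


Initial: [93, 24, 2, 2, 50, 52]
Step 1: min=2 at 2
  Swap: [2, 24, 93, 2, 50, 52]

After 1 step: [2, 24, 93, 2, 50, 52]


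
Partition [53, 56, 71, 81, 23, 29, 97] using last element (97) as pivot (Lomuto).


Pivot: 97
  53 <= 97: advance i (no swap)
  56 <= 97: advance i (no swap)
  71 <= 97: advance i (no swap)
  81 <= 97: advance i (no swap)
  23 <= 97: advance i (no swap)
  29 <= 97: advance i (no swap)
Place pivot at 6: [53, 56, 71, 81, 23, 29, 97]

Partitioned: [53, 56, 71, 81, 23, 29, 97]


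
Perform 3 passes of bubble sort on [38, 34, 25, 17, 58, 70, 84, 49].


Initial: [38, 34, 25, 17, 58, 70, 84, 49]
Pass 1: [34, 25, 17, 38, 58, 70, 49, 84] (4 swaps)
Pass 2: [25, 17, 34, 38, 58, 49, 70, 84] (3 swaps)
Pass 3: [17, 25, 34, 38, 49, 58, 70, 84] (2 swaps)

After 3 passes: [17, 25, 34, 38, 49, 58, 70, 84]


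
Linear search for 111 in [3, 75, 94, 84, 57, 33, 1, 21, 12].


i=0: 3!=111
i=1: 75!=111
i=2: 94!=111
i=3: 84!=111
i=4: 57!=111
i=5: 33!=111
i=6: 1!=111
i=7: 21!=111
i=8: 12!=111

Not found, 9 comps


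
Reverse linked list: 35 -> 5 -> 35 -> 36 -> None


Step 1: curr=35, set curr.next=prev(None) | reversed so far: 35
Step 2: curr=5, set curr.next=prev(35) | reversed so far: 5 -> 35
Step 3: curr=35, set curr.next=prev(5) | reversed so far: 35 -> 5 -> 35
Step 4: curr=36, set curr.next=prev(35) | reversed so far: 36 -> 35 -> 5 -> 35

36 -> 35 -> 5 -> 35 -> None


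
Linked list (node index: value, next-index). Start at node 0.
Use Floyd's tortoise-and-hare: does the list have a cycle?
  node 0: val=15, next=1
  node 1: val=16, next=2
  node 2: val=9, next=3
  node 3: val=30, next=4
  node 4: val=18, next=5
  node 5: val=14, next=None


Floyd's tortoise (slow, +1) and hare (fast, +2):
  init: slow=0, fast=0
  step 1: slow=1, fast=2
  step 2: slow=2, fast=4
  step 3: fast 4->5->None, no cycle

Cycle: no


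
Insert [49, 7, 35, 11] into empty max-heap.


Insert 49: [49]
Insert 7: [49, 7]
Insert 35: [49, 7, 35]
Insert 11: [49, 11, 35, 7]

Final heap: [49, 11, 35, 7]


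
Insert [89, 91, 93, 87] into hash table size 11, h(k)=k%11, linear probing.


Insert 89: h=1 -> slot 1
Insert 91: h=3 -> slot 3
Insert 93: h=5 -> slot 5
Insert 87: h=10 -> slot 10

Table: [None, 89, None, 91, None, 93, None, None, None, None, 87]


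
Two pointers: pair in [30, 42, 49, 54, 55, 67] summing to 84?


lo=0(30)+hi=5(67)=97
lo=0(30)+hi=4(55)=85
lo=0(30)+hi=3(54)=84

Yes: 30+54=84


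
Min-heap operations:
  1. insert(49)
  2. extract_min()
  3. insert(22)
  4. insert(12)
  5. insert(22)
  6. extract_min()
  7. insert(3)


insert(49) -> [49]
extract_min()->49, []
insert(22) -> [22]
insert(12) -> [12, 22]
insert(22) -> [12, 22, 22]
extract_min()->12, [22, 22]
insert(3) -> [3, 22, 22]

Final heap: [3, 22, 22]


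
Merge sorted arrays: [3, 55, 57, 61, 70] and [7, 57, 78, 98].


Take 3 from A
Take 7 from B
Take 55 from A
Take 57 from A
Take 57 from B
Take 61 from A
Take 70 from A

Merged: [3, 7, 55, 57, 57, 61, 70, 78, 98]


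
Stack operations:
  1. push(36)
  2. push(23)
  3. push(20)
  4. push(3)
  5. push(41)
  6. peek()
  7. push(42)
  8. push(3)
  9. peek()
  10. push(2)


push(36) -> [36]
push(23) -> [36, 23]
push(20) -> [36, 23, 20]
push(3) -> [36, 23, 20, 3]
push(41) -> [36, 23, 20, 3, 41]
peek()->41
push(42) -> [36, 23, 20, 3, 41, 42]
push(3) -> [36, 23, 20, 3, 41, 42, 3]
peek()->3
push(2) -> [36, 23, 20, 3, 41, 42, 3, 2]

Final stack: [36, 23, 20, 3, 41, 42, 3, 2]


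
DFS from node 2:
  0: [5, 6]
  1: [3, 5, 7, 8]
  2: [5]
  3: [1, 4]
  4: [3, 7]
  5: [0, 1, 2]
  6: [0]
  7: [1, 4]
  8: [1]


Visit 2, push [5]
Visit 5, push [1, 0]
Visit 0, push [6]
Visit 6, push []
Visit 1, push [8, 7, 3]
Visit 3, push [4]
Visit 4, push [7]
Visit 7, push []
Visit 8, push []

DFS order: [2, 5, 0, 6, 1, 3, 4, 7, 8]


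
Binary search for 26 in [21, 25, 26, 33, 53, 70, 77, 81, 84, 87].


Step 1: lo=0, hi=9, mid=4, val=53
Step 2: lo=0, hi=3, mid=1, val=25
Step 3: lo=2, hi=3, mid=2, val=26

Found at index 2


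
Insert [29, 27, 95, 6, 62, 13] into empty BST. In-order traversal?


Insert 29: root
Insert 27: L from 29
Insert 95: R from 29
Insert 6: L from 29 -> L from 27
Insert 62: R from 29 -> L from 95
Insert 13: L from 29 -> L from 27 -> R from 6

In-order: [6, 13, 27, 29, 62, 95]


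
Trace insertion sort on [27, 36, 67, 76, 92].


Initial: [27, 36, 67, 76, 92]
Insert 36: [27, 36, 67, 76, 92]
Insert 67: [27, 36, 67, 76, 92]
Insert 76: [27, 36, 67, 76, 92]
Insert 92: [27, 36, 67, 76, 92]

Sorted: [27, 36, 67, 76, 92]


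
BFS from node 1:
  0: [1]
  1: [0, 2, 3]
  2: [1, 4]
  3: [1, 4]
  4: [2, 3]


Visit 1, enqueue [0, 2, 3]
Visit 0, enqueue []
Visit 2, enqueue [4]
Visit 3, enqueue []
Visit 4, enqueue []

BFS order: [1, 0, 2, 3, 4]


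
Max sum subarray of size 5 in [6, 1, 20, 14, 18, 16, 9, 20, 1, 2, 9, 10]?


[0:5]: 59
[1:6]: 69
[2:7]: 77
[3:8]: 77
[4:9]: 64
[5:10]: 48
[6:11]: 41
[7:12]: 42

Max: 77 at [2:7]


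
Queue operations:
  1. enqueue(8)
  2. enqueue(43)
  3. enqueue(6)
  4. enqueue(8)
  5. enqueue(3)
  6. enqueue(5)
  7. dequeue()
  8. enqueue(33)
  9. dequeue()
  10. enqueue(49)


enqueue(8) -> [8]
enqueue(43) -> [8, 43]
enqueue(6) -> [8, 43, 6]
enqueue(8) -> [8, 43, 6, 8]
enqueue(3) -> [8, 43, 6, 8, 3]
enqueue(5) -> [8, 43, 6, 8, 3, 5]
dequeue()->8, [43, 6, 8, 3, 5]
enqueue(33) -> [43, 6, 8, 3, 5, 33]
dequeue()->43, [6, 8, 3, 5, 33]
enqueue(49) -> [6, 8, 3, 5, 33, 49]

Final queue: [6, 8, 3, 5, 33, 49]


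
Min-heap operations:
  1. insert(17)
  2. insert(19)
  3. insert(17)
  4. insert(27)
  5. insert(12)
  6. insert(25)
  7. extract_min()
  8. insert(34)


insert(17) -> [17]
insert(19) -> [17, 19]
insert(17) -> [17, 19, 17]
insert(27) -> [17, 19, 17, 27]
insert(12) -> [12, 17, 17, 27, 19]
insert(25) -> [12, 17, 17, 27, 19, 25]
extract_min()->12, [17, 17, 25, 27, 19]
insert(34) -> [17, 17, 25, 27, 19, 34]

Final heap: [17, 17, 25, 27, 19, 34]


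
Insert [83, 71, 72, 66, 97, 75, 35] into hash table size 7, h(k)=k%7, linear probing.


Insert 83: h=6 -> slot 6
Insert 71: h=1 -> slot 1
Insert 72: h=2 -> slot 2
Insert 66: h=3 -> slot 3
Insert 97: h=6, 1 probes -> slot 0
Insert 75: h=5 -> slot 5
Insert 35: h=0, 4 probes -> slot 4

Table: [97, 71, 72, 66, 35, 75, 83]


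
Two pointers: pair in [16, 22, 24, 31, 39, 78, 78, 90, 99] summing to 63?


lo=0(16)+hi=8(99)=115
lo=0(16)+hi=7(90)=106
lo=0(16)+hi=6(78)=94
lo=0(16)+hi=5(78)=94
lo=0(16)+hi=4(39)=55
lo=1(22)+hi=4(39)=61
lo=2(24)+hi=4(39)=63

Yes: 24+39=63


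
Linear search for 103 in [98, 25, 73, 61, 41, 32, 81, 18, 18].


i=0: 98!=103
i=1: 25!=103
i=2: 73!=103
i=3: 61!=103
i=4: 41!=103
i=5: 32!=103
i=6: 81!=103
i=7: 18!=103
i=8: 18!=103

Not found, 9 comps


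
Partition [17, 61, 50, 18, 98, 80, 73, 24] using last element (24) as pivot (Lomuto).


Pivot: 24
  17 <= 24: advance i (no swap)
  18 <= 24: swap -> [17, 18, 50, 61, 98, 80, 73, 24]
Place pivot at 2: [17, 18, 24, 61, 98, 80, 73, 50]

Partitioned: [17, 18, 24, 61, 98, 80, 73, 50]


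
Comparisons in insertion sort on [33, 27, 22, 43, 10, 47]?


Algorithm: insertion sort
Input: [33, 27, 22, 43, 10, 47]
Sorted: [10, 22, 27, 33, 43, 47]

9


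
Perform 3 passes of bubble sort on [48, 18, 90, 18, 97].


Initial: [48, 18, 90, 18, 97]
Pass 1: [18, 48, 18, 90, 97] (2 swaps)
Pass 2: [18, 18, 48, 90, 97] (1 swaps)
Pass 3: [18, 18, 48, 90, 97] (0 swaps)

After 3 passes: [18, 18, 48, 90, 97]


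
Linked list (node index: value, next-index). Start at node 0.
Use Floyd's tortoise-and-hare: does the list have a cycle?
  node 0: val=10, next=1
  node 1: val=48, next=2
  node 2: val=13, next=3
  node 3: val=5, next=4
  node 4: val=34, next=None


Floyd's tortoise (slow, +1) and hare (fast, +2):
  init: slow=0, fast=0
  step 1: slow=1, fast=2
  step 2: slow=2, fast=4
  step 3: fast -> None, no cycle

Cycle: no


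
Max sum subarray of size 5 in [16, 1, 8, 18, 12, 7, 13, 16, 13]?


[0:5]: 55
[1:6]: 46
[2:7]: 58
[3:8]: 66
[4:9]: 61

Max: 66 at [3:8]


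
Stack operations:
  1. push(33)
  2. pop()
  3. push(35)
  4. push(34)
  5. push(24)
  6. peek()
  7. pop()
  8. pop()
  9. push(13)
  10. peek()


push(33) -> [33]
pop()->33, []
push(35) -> [35]
push(34) -> [35, 34]
push(24) -> [35, 34, 24]
peek()->24
pop()->24, [35, 34]
pop()->34, [35]
push(13) -> [35, 13]
peek()->13

Final stack: [35, 13]


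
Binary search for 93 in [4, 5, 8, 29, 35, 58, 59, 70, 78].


Step 1: lo=0, hi=8, mid=4, val=35
Step 2: lo=5, hi=8, mid=6, val=59
Step 3: lo=7, hi=8, mid=7, val=70
Step 4: lo=8, hi=8, mid=8, val=78

Not found


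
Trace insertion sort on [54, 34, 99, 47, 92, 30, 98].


Initial: [54, 34, 99, 47, 92, 30, 98]
Insert 34: [34, 54, 99, 47, 92, 30, 98]
Insert 99: [34, 54, 99, 47, 92, 30, 98]
Insert 47: [34, 47, 54, 99, 92, 30, 98]
Insert 92: [34, 47, 54, 92, 99, 30, 98]
Insert 30: [30, 34, 47, 54, 92, 99, 98]
Insert 98: [30, 34, 47, 54, 92, 98, 99]

Sorted: [30, 34, 47, 54, 92, 98, 99]


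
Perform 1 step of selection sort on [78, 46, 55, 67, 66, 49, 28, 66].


Initial: [78, 46, 55, 67, 66, 49, 28, 66]
Step 1: min=28 at 6
  Swap: [28, 46, 55, 67, 66, 49, 78, 66]

After 1 step: [28, 46, 55, 67, 66, 49, 78, 66]


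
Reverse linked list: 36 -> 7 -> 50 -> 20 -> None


Step 1: curr=36, set curr.next=prev(None) | reversed so far: 36
Step 2: curr=7, set curr.next=prev(36) | reversed so far: 7 -> 36
Step 3: curr=50, set curr.next=prev(7) | reversed so far: 50 -> 7 -> 36
Step 4: curr=20, set curr.next=prev(50) | reversed so far: 20 -> 50 -> 7 -> 36

20 -> 50 -> 7 -> 36 -> None


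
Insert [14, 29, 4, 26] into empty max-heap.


Insert 14: [14]
Insert 29: [29, 14]
Insert 4: [29, 14, 4]
Insert 26: [29, 26, 4, 14]

Final heap: [29, 26, 4, 14]


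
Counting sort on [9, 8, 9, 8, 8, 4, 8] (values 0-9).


Input: [9, 8, 9, 8, 8, 4, 8]
Counts: [0, 0, 0, 0, 1, 0, 0, 0, 4, 2]

Sorted: [4, 8, 8, 8, 8, 9, 9]


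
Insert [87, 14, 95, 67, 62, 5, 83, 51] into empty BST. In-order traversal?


Insert 87: root
Insert 14: L from 87
Insert 95: R from 87
Insert 67: L from 87 -> R from 14
Insert 62: L from 87 -> R from 14 -> L from 67
Insert 5: L from 87 -> L from 14
Insert 83: L from 87 -> R from 14 -> R from 67
Insert 51: L from 87 -> R from 14 -> L from 67 -> L from 62

In-order: [5, 14, 51, 62, 67, 83, 87, 95]


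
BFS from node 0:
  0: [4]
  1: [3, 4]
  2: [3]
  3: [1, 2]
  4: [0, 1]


Visit 0, enqueue [4]
Visit 4, enqueue [1]
Visit 1, enqueue [3]
Visit 3, enqueue [2]
Visit 2, enqueue []

BFS order: [0, 4, 1, 3, 2]


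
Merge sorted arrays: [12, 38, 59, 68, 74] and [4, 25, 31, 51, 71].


Take 4 from B
Take 12 from A
Take 25 from B
Take 31 from B
Take 38 from A
Take 51 from B
Take 59 from A
Take 68 from A
Take 71 from B

Merged: [4, 12, 25, 31, 38, 51, 59, 68, 71, 74]


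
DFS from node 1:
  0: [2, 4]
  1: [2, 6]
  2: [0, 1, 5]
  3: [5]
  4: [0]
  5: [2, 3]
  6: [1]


Visit 1, push [6, 2]
Visit 2, push [5, 0]
Visit 0, push [4]
Visit 4, push []
Visit 5, push [3]
Visit 3, push []
Visit 6, push []

DFS order: [1, 2, 0, 4, 5, 3, 6]


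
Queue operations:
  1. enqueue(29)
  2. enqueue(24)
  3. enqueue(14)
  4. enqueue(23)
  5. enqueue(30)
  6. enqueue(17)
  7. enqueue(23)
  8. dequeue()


enqueue(29) -> [29]
enqueue(24) -> [29, 24]
enqueue(14) -> [29, 24, 14]
enqueue(23) -> [29, 24, 14, 23]
enqueue(30) -> [29, 24, 14, 23, 30]
enqueue(17) -> [29, 24, 14, 23, 30, 17]
enqueue(23) -> [29, 24, 14, 23, 30, 17, 23]
dequeue()->29, [24, 14, 23, 30, 17, 23]

Final queue: [24, 14, 23, 30, 17, 23]


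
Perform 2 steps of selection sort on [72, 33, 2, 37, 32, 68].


Initial: [72, 33, 2, 37, 32, 68]
Step 1: min=2 at 2
  Swap: [2, 33, 72, 37, 32, 68]
Step 2: min=32 at 4
  Swap: [2, 32, 72, 37, 33, 68]

After 2 steps: [2, 32, 72, 37, 33, 68]


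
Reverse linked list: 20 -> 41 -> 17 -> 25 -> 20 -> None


Step 1: curr=20, set curr.next=prev(None) | reversed so far: 20
Step 2: curr=41, set curr.next=prev(20) | reversed so far: 41 -> 20
Step 3: curr=17, set curr.next=prev(41) | reversed so far: 17 -> 41 -> 20
Step 4: curr=25, set curr.next=prev(17) | reversed so far: 25 -> 17 -> 41 -> 20
Step 5: curr=20, set curr.next=prev(25) | reversed so far: 20 -> 25 -> 17 -> 41 -> 20

20 -> 25 -> 17 -> 41 -> 20 -> None


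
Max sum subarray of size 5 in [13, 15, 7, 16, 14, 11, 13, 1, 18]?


[0:5]: 65
[1:6]: 63
[2:7]: 61
[3:8]: 55
[4:9]: 57

Max: 65 at [0:5]


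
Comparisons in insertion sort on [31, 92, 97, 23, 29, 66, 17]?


Algorithm: insertion sort
Input: [31, 92, 97, 23, 29, 66, 17]
Sorted: [17, 23, 29, 31, 66, 92, 97]

18
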